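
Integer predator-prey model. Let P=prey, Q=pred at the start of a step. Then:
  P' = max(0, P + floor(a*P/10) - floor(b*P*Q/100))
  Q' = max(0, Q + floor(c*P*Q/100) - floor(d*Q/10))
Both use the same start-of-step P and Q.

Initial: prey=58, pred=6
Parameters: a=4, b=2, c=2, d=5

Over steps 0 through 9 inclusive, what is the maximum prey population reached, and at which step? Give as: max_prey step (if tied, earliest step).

Answer: 95 3

Derivation:
Step 1: prey: 58+23-6=75; pred: 6+6-3=9
Step 2: prey: 75+30-13=92; pred: 9+13-4=18
Step 3: prey: 92+36-33=95; pred: 18+33-9=42
Step 4: prey: 95+38-79=54; pred: 42+79-21=100
Step 5: prey: 54+21-108=0; pred: 100+108-50=158
Step 6: prey: 0+0-0=0; pred: 158+0-79=79
Step 7: prey: 0+0-0=0; pred: 79+0-39=40
Step 8: prey: 0+0-0=0; pred: 40+0-20=20
Step 9: prey: 0+0-0=0; pred: 20+0-10=10
Max prey = 95 at step 3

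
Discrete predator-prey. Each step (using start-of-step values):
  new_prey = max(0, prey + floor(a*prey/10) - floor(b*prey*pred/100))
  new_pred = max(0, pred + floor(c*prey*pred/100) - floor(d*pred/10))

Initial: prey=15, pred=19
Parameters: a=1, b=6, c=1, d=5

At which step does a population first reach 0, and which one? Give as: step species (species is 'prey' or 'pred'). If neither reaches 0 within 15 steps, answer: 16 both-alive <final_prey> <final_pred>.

Step 1: prey: 15+1-17=0; pred: 19+2-9=12
First extinction: prey at step 1

Answer: 1 prey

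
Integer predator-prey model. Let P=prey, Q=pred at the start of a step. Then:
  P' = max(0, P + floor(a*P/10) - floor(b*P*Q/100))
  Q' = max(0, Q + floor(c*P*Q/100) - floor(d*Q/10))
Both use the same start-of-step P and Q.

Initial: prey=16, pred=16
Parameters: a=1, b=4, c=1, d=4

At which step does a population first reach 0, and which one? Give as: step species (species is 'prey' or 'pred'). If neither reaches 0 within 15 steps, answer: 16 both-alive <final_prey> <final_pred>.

Answer: 16 both-alive 3 2

Derivation:
Step 1: prey: 16+1-10=7; pred: 16+2-6=12
Step 2: prey: 7+0-3=4; pred: 12+0-4=8
Step 3: prey: 4+0-1=3; pred: 8+0-3=5
Step 4: prey: 3+0-0=3; pred: 5+0-2=3
Step 5: prey: 3+0-0=3; pred: 3+0-1=2
Step 6: prey: 3+0-0=3; pred: 2+0-0=2
Steps 7-15: state stable at prey=3, pred=2 (no change)
No extinction within 15 steps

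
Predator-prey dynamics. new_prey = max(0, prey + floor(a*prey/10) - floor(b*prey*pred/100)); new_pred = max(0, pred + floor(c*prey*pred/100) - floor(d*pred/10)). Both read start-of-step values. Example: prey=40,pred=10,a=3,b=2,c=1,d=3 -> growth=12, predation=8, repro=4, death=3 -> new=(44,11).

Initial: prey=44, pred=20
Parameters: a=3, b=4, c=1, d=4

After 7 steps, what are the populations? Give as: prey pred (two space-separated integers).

Answer: 7 2

Derivation:
Step 1: prey: 44+13-35=22; pred: 20+8-8=20
Step 2: prey: 22+6-17=11; pred: 20+4-8=16
Step 3: prey: 11+3-7=7; pred: 16+1-6=11
Step 4: prey: 7+2-3=6; pred: 11+0-4=7
Step 5: prey: 6+1-1=6; pred: 7+0-2=5
Step 6: prey: 6+1-1=6; pred: 5+0-2=3
Step 7: prey: 6+1-0=7; pred: 3+0-1=2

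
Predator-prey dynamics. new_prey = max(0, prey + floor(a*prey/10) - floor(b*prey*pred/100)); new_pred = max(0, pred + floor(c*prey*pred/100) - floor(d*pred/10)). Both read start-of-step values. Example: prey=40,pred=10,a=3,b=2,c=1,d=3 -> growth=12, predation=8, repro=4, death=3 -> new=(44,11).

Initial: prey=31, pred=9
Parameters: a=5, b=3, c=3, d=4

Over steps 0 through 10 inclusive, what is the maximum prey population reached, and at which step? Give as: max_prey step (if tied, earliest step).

Answer: 42 2

Derivation:
Step 1: prey: 31+15-8=38; pred: 9+8-3=14
Step 2: prey: 38+19-15=42; pred: 14+15-5=24
Step 3: prey: 42+21-30=33; pred: 24+30-9=45
Step 4: prey: 33+16-44=5; pred: 45+44-18=71
Step 5: prey: 5+2-10=0; pred: 71+10-28=53
Step 6: prey: 0+0-0=0; pred: 53+0-21=32
Step 7: prey: 0+0-0=0; pred: 32+0-12=20
Step 8: prey: 0+0-0=0; pred: 20+0-8=12
Step 9: prey: 0+0-0=0; pred: 12+0-4=8
Step 10: prey: 0+0-0=0; pred: 8+0-3=5
Max prey = 42 at step 2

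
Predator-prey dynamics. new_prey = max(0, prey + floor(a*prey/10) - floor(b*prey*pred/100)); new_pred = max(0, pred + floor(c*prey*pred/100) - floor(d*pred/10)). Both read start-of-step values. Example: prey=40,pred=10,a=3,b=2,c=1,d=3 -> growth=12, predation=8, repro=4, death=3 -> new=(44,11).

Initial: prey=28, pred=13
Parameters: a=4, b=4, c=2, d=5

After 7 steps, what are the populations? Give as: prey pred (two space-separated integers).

Answer: 21 5

Derivation:
Step 1: prey: 28+11-14=25; pred: 13+7-6=14
Step 2: prey: 25+10-14=21; pred: 14+7-7=14
Step 3: prey: 21+8-11=18; pred: 14+5-7=12
Step 4: prey: 18+7-8=17; pred: 12+4-6=10
Step 5: prey: 17+6-6=17; pred: 10+3-5=8
Step 6: prey: 17+6-5=18; pred: 8+2-4=6
Step 7: prey: 18+7-4=21; pred: 6+2-3=5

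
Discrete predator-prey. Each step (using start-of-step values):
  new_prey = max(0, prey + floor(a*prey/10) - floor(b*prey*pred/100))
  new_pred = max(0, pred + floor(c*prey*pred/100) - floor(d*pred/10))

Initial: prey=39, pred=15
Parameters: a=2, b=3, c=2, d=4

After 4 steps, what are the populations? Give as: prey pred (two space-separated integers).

Step 1: prey: 39+7-17=29; pred: 15+11-6=20
Step 2: prey: 29+5-17=17; pred: 20+11-8=23
Step 3: prey: 17+3-11=9; pred: 23+7-9=21
Step 4: prey: 9+1-5=5; pred: 21+3-8=16

Answer: 5 16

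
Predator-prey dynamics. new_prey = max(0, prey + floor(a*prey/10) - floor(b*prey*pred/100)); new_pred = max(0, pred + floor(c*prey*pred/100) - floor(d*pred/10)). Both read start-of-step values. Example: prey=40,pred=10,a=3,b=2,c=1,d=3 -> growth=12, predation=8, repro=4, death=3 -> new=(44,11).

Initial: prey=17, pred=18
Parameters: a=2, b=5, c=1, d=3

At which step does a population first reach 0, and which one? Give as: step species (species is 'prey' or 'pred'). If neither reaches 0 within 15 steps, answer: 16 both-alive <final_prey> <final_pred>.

Answer: 16 both-alive 1 3

Derivation:
Step 1: prey: 17+3-15=5; pred: 18+3-5=16
Step 2: prey: 5+1-4=2; pred: 16+0-4=12
Step 3: prey: 2+0-1=1; pred: 12+0-3=9
Step 4: prey: 1+0-0=1; pred: 9+0-2=7
Step 5: prey: 1+0-0=1; pred: 7+0-2=5
Step 6: prey: 1+0-0=1; pred: 5+0-1=4
Step 7: prey: 1+0-0=1; pred: 4+0-1=3
Step 8: prey: 1+0-0=1; pred: 3+0-0=3
Steps 9-15: state stable at prey=1, pred=3 (no change)
No extinction within 15 steps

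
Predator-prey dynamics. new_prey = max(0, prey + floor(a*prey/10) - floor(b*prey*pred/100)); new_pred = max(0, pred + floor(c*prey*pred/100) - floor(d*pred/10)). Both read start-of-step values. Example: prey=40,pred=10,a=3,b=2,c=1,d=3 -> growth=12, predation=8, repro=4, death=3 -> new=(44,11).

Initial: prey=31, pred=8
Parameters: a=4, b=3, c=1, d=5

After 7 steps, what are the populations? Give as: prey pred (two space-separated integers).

Step 1: prey: 31+12-7=36; pred: 8+2-4=6
Step 2: prey: 36+14-6=44; pred: 6+2-3=5
Step 3: prey: 44+17-6=55; pred: 5+2-2=5
Step 4: prey: 55+22-8=69; pred: 5+2-2=5
Step 5: prey: 69+27-10=86; pred: 5+3-2=6
Step 6: prey: 86+34-15=105; pred: 6+5-3=8
Step 7: prey: 105+42-25=122; pred: 8+8-4=12

Answer: 122 12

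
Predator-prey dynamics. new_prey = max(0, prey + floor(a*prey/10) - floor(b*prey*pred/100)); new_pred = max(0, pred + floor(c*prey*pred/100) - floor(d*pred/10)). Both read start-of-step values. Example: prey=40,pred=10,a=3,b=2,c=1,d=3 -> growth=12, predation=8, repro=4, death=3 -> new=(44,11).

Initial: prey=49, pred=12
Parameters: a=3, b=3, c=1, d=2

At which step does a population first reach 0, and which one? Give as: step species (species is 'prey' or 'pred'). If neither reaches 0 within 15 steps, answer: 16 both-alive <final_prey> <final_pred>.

Step 1: prey: 49+14-17=46; pred: 12+5-2=15
Step 2: prey: 46+13-20=39; pred: 15+6-3=18
Step 3: prey: 39+11-21=29; pred: 18+7-3=22
Step 4: prey: 29+8-19=18; pred: 22+6-4=24
Step 5: prey: 18+5-12=11; pred: 24+4-4=24
Step 6: prey: 11+3-7=7; pred: 24+2-4=22
Step 7: prey: 7+2-4=5; pred: 22+1-4=19
Step 8: prey: 5+1-2=4; pred: 19+0-3=16
Step 9: prey: 4+1-1=4; pred: 16+0-3=13
Step 10: prey: 4+1-1=4; pred: 13+0-2=11
Step 11: prey: 4+1-1=4; pred: 11+0-2=9
Step 12: prey: 4+1-1=4; pred: 9+0-1=8
Step 13: prey: 4+1-0=5; pred: 8+0-1=7
Step 14: prey: 5+1-1=5; pred: 7+0-1=6
Step 15: prey: 5+1-0=6; pred: 6+0-1=5
No extinction within 15 steps

Answer: 16 both-alive 6 5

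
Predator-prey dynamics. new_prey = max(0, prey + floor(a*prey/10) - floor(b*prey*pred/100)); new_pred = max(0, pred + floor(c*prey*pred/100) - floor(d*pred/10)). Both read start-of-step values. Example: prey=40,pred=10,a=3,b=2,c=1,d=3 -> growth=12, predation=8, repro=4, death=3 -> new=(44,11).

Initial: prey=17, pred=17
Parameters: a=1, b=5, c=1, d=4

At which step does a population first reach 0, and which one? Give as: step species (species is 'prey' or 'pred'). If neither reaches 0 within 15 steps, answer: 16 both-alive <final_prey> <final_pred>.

Step 1: prey: 17+1-14=4; pred: 17+2-6=13
Step 2: prey: 4+0-2=2; pred: 13+0-5=8
Step 3: prey: 2+0-0=2; pred: 8+0-3=5
Step 4: prey: 2+0-0=2; pred: 5+0-2=3
Step 5: prey: 2+0-0=2; pred: 3+0-1=2
Step 6: prey: 2+0-0=2; pred: 2+0-0=2
Steps 7-15: state stable at prey=2, pred=2 (no change)
No extinction within 15 steps

Answer: 16 both-alive 2 2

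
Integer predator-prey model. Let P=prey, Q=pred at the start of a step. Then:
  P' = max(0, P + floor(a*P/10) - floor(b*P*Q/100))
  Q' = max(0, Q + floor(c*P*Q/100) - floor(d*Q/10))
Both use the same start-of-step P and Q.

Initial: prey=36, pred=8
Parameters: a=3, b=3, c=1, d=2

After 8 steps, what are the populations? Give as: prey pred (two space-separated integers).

Step 1: prey: 36+10-8=38; pred: 8+2-1=9
Step 2: prey: 38+11-10=39; pred: 9+3-1=11
Step 3: prey: 39+11-12=38; pred: 11+4-2=13
Step 4: prey: 38+11-14=35; pred: 13+4-2=15
Step 5: prey: 35+10-15=30; pred: 15+5-3=17
Step 6: prey: 30+9-15=24; pred: 17+5-3=19
Step 7: prey: 24+7-13=18; pred: 19+4-3=20
Step 8: prey: 18+5-10=13; pred: 20+3-4=19

Answer: 13 19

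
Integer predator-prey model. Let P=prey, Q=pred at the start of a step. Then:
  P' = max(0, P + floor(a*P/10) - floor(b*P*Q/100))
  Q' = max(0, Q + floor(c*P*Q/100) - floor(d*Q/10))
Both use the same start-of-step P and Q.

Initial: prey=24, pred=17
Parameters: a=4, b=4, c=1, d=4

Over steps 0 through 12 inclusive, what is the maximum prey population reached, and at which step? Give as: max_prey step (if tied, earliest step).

Step 1: prey: 24+9-16=17; pred: 17+4-6=15
Step 2: prey: 17+6-10=13; pred: 15+2-6=11
Step 3: prey: 13+5-5=13; pred: 11+1-4=8
Step 4: prey: 13+5-4=14; pred: 8+1-3=6
Step 5: prey: 14+5-3=16; pred: 6+0-2=4
Step 6: prey: 16+6-2=20; pred: 4+0-1=3
Step 7: prey: 20+8-2=26; pred: 3+0-1=2
Step 8: prey: 26+10-2=34; pred: 2+0-0=2
Step 9: prey: 34+13-2=45; pred: 2+0-0=2
Step 10: prey: 45+18-3=60; pred: 2+0-0=2
Step 11: prey: 60+24-4=80; pred: 2+1-0=3
Step 12: prey: 80+32-9=103; pred: 3+2-1=4
Max prey = 103 at step 12

Answer: 103 12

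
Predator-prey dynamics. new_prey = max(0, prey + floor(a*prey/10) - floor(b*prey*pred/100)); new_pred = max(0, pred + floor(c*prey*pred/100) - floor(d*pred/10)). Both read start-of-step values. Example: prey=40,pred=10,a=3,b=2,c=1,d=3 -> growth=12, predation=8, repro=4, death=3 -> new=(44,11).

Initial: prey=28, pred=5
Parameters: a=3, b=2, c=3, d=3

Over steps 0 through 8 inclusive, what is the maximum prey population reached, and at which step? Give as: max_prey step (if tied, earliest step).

Step 1: prey: 28+8-2=34; pred: 5+4-1=8
Step 2: prey: 34+10-5=39; pred: 8+8-2=14
Step 3: prey: 39+11-10=40; pred: 14+16-4=26
Step 4: prey: 40+12-20=32; pred: 26+31-7=50
Step 5: prey: 32+9-32=9; pred: 50+48-15=83
Step 6: prey: 9+2-14=0; pred: 83+22-24=81
Step 7: prey: 0+0-0=0; pred: 81+0-24=57
Step 8: prey: 0+0-0=0; pred: 57+0-17=40
Max prey = 40 at step 3

Answer: 40 3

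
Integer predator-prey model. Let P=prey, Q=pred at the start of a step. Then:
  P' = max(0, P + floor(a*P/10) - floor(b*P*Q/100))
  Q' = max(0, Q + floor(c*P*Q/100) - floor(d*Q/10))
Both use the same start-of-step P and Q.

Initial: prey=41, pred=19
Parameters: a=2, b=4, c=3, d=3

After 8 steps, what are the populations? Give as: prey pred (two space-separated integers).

Answer: 0 7

Derivation:
Step 1: prey: 41+8-31=18; pred: 19+23-5=37
Step 2: prey: 18+3-26=0; pred: 37+19-11=45
Step 3: prey: 0+0-0=0; pred: 45+0-13=32
Step 4: prey: 0+0-0=0; pred: 32+0-9=23
Step 5: prey: 0+0-0=0; pred: 23+0-6=17
Step 6: prey: 0+0-0=0; pred: 17+0-5=12
Step 7: prey: 0+0-0=0; pred: 12+0-3=9
Step 8: prey: 0+0-0=0; pred: 9+0-2=7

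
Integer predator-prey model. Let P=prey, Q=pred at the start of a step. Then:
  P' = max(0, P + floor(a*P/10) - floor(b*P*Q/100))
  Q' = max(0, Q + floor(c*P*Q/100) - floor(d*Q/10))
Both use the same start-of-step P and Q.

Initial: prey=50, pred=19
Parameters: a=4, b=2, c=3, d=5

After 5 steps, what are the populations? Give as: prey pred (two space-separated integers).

Step 1: prey: 50+20-19=51; pred: 19+28-9=38
Step 2: prey: 51+20-38=33; pred: 38+58-19=77
Step 3: prey: 33+13-50=0; pred: 77+76-38=115
Step 4: prey: 0+0-0=0; pred: 115+0-57=58
Step 5: prey: 0+0-0=0; pred: 58+0-29=29

Answer: 0 29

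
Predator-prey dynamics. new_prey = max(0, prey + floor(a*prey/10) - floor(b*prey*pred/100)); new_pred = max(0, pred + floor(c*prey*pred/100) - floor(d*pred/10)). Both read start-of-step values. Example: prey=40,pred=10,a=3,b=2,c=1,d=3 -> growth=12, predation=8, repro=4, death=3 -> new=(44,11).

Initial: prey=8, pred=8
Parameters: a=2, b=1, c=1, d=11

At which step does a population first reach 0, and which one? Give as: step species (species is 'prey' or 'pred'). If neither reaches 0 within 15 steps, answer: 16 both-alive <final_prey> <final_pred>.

Step 1: prey: 8+1-0=9; pred: 8+0-8=0
First extinction: pred at step 1

Answer: 1 pred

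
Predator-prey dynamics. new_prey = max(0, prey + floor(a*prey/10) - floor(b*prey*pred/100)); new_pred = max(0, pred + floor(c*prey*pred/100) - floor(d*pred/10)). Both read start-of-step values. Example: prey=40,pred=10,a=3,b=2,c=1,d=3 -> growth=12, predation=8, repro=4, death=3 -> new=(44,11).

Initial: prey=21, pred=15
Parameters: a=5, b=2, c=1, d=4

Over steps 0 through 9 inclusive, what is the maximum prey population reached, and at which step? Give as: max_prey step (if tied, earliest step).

Answer: 117 8

Derivation:
Step 1: prey: 21+10-6=25; pred: 15+3-6=12
Step 2: prey: 25+12-6=31; pred: 12+3-4=11
Step 3: prey: 31+15-6=40; pred: 11+3-4=10
Step 4: prey: 40+20-8=52; pred: 10+4-4=10
Step 5: prey: 52+26-10=68; pred: 10+5-4=11
Step 6: prey: 68+34-14=88; pred: 11+7-4=14
Step 7: prey: 88+44-24=108; pred: 14+12-5=21
Step 8: prey: 108+54-45=117; pred: 21+22-8=35
Step 9: prey: 117+58-81=94; pred: 35+40-14=61
Max prey = 117 at step 8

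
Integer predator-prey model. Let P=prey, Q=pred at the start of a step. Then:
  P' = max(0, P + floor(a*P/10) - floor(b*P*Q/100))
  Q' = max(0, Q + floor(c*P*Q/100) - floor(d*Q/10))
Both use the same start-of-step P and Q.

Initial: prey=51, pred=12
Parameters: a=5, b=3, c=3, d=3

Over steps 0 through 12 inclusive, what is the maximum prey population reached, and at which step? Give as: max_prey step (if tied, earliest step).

Step 1: prey: 51+25-18=58; pred: 12+18-3=27
Step 2: prey: 58+29-46=41; pred: 27+46-8=65
Step 3: prey: 41+20-79=0; pred: 65+79-19=125
Step 4: prey: 0+0-0=0; pred: 125+0-37=88
Step 5: prey: 0+0-0=0; pred: 88+0-26=62
Step 6: prey: 0+0-0=0; pred: 62+0-18=44
Step 7: prey: 0+0-0=0; pred: 44+0-13=31
Step 8: prey: 0+0-0=0; pred: 31+0-9=22
Step 9: prey: 0+0-0=0; pred: 22+0-6=16
Step 10: prey: 0+0-0=0; pred: 16+0-4=12
Step 11: prey: 0+0-0=0; pred: 12+0-3=9
Step 12: prey: 0+0-0=0; pred: 9+0-2=7
Max prey = 58 at step 1

Answer: 58 1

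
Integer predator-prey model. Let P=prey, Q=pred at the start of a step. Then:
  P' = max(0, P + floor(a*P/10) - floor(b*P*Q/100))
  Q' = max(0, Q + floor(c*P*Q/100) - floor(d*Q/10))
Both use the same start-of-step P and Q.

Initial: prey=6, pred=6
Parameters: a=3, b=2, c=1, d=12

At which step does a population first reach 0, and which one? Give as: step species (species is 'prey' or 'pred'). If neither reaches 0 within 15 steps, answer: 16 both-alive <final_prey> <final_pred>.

Step 1: prey: 6+1-0=7; pred: 6+0-7=0
First extinction: pred at step 1

Answer: 1 pred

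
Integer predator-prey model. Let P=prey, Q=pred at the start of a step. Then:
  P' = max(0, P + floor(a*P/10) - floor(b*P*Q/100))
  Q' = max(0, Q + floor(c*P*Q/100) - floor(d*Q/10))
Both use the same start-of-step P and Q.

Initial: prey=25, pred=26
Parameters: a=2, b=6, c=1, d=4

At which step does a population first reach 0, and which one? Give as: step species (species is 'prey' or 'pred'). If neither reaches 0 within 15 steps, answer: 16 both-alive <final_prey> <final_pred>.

Step 1: prey: 25+5-39=0; pred: 26+6-10=22
First extinction: prey at step 1

Answer: 1 prey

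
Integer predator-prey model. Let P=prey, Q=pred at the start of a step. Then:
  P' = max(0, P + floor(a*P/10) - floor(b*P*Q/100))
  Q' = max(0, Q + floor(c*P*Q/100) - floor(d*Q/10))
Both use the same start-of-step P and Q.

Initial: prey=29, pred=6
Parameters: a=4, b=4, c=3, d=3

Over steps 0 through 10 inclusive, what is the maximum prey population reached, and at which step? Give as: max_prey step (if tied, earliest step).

Step 1: prey: 29+11-6=34; pred: 6+5-1=10
Step 2: prey: 34+13-13=34; pred: 10+10-3=17
Step 3: prey: 34+13-23=24; pred: 17+17-5=29
Step 4: prey: 24+9-27=6; pred: 29+20-8=41
Step 5: prey: 6+2-9=0; pred: 41+7-12=36
Step 6: prey: 0+0-0=0; pred: 36+0-10=26
Step 7: prey: 0+0-0=0; pred: 26+0-7=19
Step 8: prey: 0+0-0=0; pred: 19+0-5=14
Step 9: prey: 0+0-0=0; pred: 14+0-4=10
Step 10: prey: 0+0-0=0; pred: 10+0-3=7
Max prey = 34 at step 1

Answer: 34 1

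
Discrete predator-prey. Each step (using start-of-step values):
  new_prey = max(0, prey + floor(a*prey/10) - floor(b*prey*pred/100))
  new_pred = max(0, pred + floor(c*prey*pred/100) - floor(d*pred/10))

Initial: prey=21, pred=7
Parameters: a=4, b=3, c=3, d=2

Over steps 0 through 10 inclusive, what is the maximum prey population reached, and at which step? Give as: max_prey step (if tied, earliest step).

Step 1: prey: 21+8-4=25; pred: 7+4-1=10
Step 2: prey: 25+10-7=28; pred: 10+7-2=15
Step 3: prey: 28+11-12=27; pred: 15+12-3=24
Step 4: prey: 27+10-19=18; pred: 24+19-4=39
Step 5: prey: 18+7-21=4; pred: 39+21-7=53
Step 6: prey: 4+1-6=0; pred: 53+6-10=49
Step 7: prey: 0+0-0=0; pred: 49+0-9=40
Step 8: prey: 0+0-0=0; pred: 40+0-8=32
Step 9: prey: 0+0-0=0; pred: 32+0-6=26
Step 10: prey: 0+0-0=0; pred: 26+0-5=21
Max prey = 28 at step 2

Answer: 28 2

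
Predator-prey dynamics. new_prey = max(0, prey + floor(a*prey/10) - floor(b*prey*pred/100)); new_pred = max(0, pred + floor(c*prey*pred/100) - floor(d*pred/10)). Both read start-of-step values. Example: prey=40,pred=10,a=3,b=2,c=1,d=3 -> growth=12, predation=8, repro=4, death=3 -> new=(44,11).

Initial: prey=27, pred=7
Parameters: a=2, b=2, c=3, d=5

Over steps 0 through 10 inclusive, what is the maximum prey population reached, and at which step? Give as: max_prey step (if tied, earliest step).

Answer: 29 1

Derivation:
Step 1: prey: 27+5-3=29; pred: 7+5-3=9
Step 2: prey: 29+5-5=29; pred: 9+7-4=12
Step 3: prey: 29+5-6=28; pred: 12+10-6=16
Step 4: prey: 28+5-8=25; pred: 16+13-8=21
Step 5: prey: 25+5-10=20; pred: 21+15-10=26
Step 6: prey: 20+4-10=14; pred: 26+15-13=28
Step 7: prey: 14+2-7=9; pred: 28+11-14=25
Step 8: prey: 9+1-4=6; pred: 25+6-12=19
Step 9: prey: 6+1-2=5; pred: 19+3-9=13
Step 10: prey: 5+1-1=5; pred: 13+1-6=8
Max prey = 29 at step 1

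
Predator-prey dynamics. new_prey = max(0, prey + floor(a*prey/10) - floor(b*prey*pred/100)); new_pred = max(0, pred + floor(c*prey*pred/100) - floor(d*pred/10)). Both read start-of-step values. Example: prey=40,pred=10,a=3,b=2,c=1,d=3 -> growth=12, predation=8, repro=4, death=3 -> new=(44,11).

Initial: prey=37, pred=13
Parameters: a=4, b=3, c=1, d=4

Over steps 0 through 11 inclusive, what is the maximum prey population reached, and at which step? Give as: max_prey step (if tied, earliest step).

Answer: 44 6

Derivation:
Step 1: prey: 37+14-14=37; pred: 13+4-5=12
Step 2: prey: 37+14-13=38; pred: 12+4-4=12
Step 3: prey: 38+15-13=40; pred: 12+4-4=12
Step 4: prey: 40+16-14=42; pred: 12+4-4=12
Step 5: prey: 42+16-15=43; pred: 12+5-4=13
Step 6: prey: 43+17-16=44; pred: 13+5-5=13
Step 7: prey: 44+17-17=44; pred: 13+5-5=13
Step 8: prey: 44+17-17=44; pred: 13+5-5=13
Step 9: prey: 44+17-17=44; pred: 13+5-5=13
Step 10: prey: 44+17-17=44; pred: 13+5-5=13
Step 11: prey: 44+17-17=44; pred: 13+5-5=13
Max prey = 44 at step 6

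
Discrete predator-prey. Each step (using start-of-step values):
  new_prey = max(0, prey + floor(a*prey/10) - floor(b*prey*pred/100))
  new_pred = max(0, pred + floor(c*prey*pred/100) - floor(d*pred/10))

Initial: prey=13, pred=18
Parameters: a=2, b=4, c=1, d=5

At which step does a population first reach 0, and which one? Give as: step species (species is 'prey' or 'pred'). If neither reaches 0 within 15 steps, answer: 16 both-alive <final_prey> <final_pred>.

Answer: 16 both-alive 30 1

Derivation:
Step 1: prey: 13+2-9=6; pred: 18+2-9=11
Step 2: prey: 6+1-2=5; pred: 11+0-5=6
Step 3: prey: 5+1-1=5; pred: 6+0-3=3
Step 4: prey: 5+1-0=6; pred: 3+0-1=2
Step 5: prey: 6+1-0=7; pred: 2+0-1=1
Step 6: prey: 7+1-0=8; pred: 1+0-0=1
Step 7: prey: 8+1-0=9; pred: 1+0-0=1
Step 8: prey: 9+1-0=10; pred: 1+0-0=1
Step 9: prey: 10+2-0=12; pred: 1+0-0=1
Step 10: prey: 12+2-0=14; pred: 1+0-0=1
Step 11: prey: 14+2-0=16; pred: 1+0-0=1
Step 12: prey: 16+3-0=19; pred: 1+0-0=1
Step 13: prey: 19+3-0=22; pred: 1+0-0=1
Step 14: prey: 22+4-0=26; pred: 1+0-0=1
Step 15: prey: 26+5-1=30; pred: 1+0-0=1
No extinction within 15 steps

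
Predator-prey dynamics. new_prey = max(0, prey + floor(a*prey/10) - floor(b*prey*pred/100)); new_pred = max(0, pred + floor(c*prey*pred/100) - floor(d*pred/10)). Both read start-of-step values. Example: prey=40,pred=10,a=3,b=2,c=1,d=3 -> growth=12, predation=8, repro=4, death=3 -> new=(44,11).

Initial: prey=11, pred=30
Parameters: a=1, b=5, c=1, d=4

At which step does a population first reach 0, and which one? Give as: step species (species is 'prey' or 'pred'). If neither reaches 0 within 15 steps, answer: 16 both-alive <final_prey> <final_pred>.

Answer: 1 prey

Derivation:
Step 1: prey: 11+1-16=0; pred: 30+3-12=21
First extinction: prey at step 1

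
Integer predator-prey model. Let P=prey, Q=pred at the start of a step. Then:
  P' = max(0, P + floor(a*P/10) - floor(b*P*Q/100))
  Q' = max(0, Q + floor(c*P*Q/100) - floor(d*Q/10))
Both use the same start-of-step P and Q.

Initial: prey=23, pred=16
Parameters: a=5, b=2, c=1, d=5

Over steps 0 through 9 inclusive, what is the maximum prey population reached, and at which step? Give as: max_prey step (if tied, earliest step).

Step 1: prey: 23+11-7=27; pred: 16+3-8=11
Step 2: prey: 27+13-5=35; pred: 11+2-5=8
Step 3: prey: 35+17-5=47; pred: 8+2-4=6
Step 4: prey: 47+23-5=65; pred: 6+2-3=5
Step 5: prey: 65+32-6=91; pred: 5+3-2=6
Step 6: prey: 91+45-10=126; pred: 6+5-3=8
Step 7: prey: 126+63-20=169; pred: 8+10-4=14
Step 8: prey: 169+84-47=206; pred: 14+23-7=30
Step 9: prey: 206+103-123=186; pred: 30+61-15=76
Max prey = 206 at step 8

Answer: 206 8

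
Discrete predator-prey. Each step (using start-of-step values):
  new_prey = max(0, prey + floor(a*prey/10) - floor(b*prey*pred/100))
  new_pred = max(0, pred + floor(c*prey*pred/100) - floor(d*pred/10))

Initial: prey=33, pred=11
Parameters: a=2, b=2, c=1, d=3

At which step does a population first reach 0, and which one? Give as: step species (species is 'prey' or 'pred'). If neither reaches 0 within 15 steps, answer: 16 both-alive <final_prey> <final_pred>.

Step 1: prey: 33+6-7=32; pred: 11+3-3=11
Step 2: prey: 32+6-7=31; pred: 11+3-3=11
Step 3: prey: 31+6-6=31; pred: 11+3-3=11
Steps 4-15: state stable at prey=31, pred=11 (no change)
No extinction within 15 steps

Answer: 16 both-alive 31 11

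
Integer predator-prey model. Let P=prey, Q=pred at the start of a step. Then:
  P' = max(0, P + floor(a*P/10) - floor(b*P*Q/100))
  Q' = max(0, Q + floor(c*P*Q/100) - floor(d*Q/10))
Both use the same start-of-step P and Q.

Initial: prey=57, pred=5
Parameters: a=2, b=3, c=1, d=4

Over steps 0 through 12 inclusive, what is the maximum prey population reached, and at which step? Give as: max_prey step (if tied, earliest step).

Step 1: prey: 57+11-8=60; pred: 5+2-2=5
Step 2: prey: 60+12-9=63; pred: 5+3-2=6
Step 3: prey: 63+12-11=64; pred: 6+3-2=7
Step 4: prey: 64+12-13=63; pred: 7+4-2=9
Step 5: prey: 63+12-17=58; pred: 9+5-3=11
Step 6: prey: 58+11-19=50; pred: 11+6-4=13
Step 7: prey: 50+10-19=41; pred: 13+6-5=14
Step 8: prey: 41+8-17=32; pred: 14+5-5=14
Step 9: prey: 32+6-13=25; pred: 14+4-5=13
Step 10: prey: 25+5-9=21; pred: 13+3-5=11
Step 11: prey: 21+4-6=19; pred: 11+2-4=9
Step 12: prey: 19+3-5=17; pred: 9+1-3=7
Max prey = 64 at step 3

Answer: 64 3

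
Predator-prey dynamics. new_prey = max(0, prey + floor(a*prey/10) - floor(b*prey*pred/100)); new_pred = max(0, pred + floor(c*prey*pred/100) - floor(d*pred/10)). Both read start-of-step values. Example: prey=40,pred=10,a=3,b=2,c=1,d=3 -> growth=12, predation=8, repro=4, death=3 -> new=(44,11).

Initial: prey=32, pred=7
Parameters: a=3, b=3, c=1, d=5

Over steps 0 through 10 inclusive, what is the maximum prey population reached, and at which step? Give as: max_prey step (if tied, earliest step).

Step 1: prey: 32+9-6=35; pred: 7+2-3=6
Step 2: prey: 35+10-6=39; pred: 6+2-3=5
Step 3: prey: 39+11-5=45; pred: 5+1-2=4
Step 4: prey: 45+13-5=53; pred: 4+1-2=3
Step 5: prey: 53+15-4=64; pred: 3+1-1=3
Step 6: prey: 64+19-5=78; pred: 3+1-1=3
Step 7: prey: 78+23-7=94; pred: 3+2-1=4
Step 8: prey: 94+28-11=111; pred: 4+3-2=5
Step 9: prey: 111+33-16=128; pred: 5+5-2=8
Step 10: prey: 128+38-30=136; pred: 8+10-4=14
Max prey = 136 at step 10

Answer: 136 10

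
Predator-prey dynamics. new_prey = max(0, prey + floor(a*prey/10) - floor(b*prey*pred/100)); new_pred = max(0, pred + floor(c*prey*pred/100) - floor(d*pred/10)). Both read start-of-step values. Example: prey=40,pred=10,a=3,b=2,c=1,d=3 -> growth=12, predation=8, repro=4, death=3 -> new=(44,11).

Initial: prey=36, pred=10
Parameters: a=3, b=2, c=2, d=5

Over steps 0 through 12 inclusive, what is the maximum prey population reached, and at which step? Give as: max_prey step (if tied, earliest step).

Answer: 41 2

Derivation:
Step 1: prey: 36+10-7=39; pred: 10+7-5=12
Step 2: prey: 39+11-9=41; pred: 12+9-6=15
Step 3: prey: 41+12-12=41; pred: 15+12-7=20
Step 4: prey: 41+12-16=37; pred: 20+16-10=26
Step 5: prey: 37+11-19=29; pred: 26+19-13=32
Step 6: prey: 29+8-18=19; pred: 32+18-16=34
Step 7: prey: 19+5-12=12; pred: 34+12-17=29
Step 8: prey: 12+3-6=9; pred: 29+6-14=21
Step 9: prey: 9+2-3=8; pred: 21+3-10=14
Step 10: prey: 8+2-2=8; pred: 14+2-7=9
Step 11: prey: 8+2-1=9; pred: 9+1-4=6
Step 12: prey: 9+2-1=10; pred: 6+1-3=4
Max prey = 41 at step 2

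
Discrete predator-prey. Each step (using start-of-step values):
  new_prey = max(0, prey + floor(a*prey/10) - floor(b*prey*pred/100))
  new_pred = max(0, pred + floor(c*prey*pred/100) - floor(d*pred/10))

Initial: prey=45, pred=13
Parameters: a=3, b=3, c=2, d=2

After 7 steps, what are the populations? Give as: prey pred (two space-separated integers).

Step 1: prey: 45+13-17=41; pred: 13+11-2=22
Step 2: prey: 41+12-27=26; pred: 22+18-4=36
Step 3: prey: 26+7-28=5; pred: 36+18-7=47
Step 4: prey: 5+1-7=0; pred: 47+4-9=42
Step 5: prey: 0+0-0=0; pred: 42+0-8=34
Step 6: prey: 0+0-0=0; pred: 34+0-6=28
Step 7: prey: 0+0-0=0; pred: 28+0-5=23

Answer: 0 23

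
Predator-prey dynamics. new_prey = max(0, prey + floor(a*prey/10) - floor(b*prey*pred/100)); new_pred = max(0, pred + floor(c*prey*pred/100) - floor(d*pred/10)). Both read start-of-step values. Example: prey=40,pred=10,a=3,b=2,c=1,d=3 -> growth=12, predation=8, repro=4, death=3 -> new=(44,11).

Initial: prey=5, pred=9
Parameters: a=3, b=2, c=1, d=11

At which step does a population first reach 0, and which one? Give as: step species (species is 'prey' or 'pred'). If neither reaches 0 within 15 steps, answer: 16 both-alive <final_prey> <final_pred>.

Step 1: prey: 5+1-0=6; pred: 9+0-9=0
First extinction: pred at step 1

Answer: 1 pred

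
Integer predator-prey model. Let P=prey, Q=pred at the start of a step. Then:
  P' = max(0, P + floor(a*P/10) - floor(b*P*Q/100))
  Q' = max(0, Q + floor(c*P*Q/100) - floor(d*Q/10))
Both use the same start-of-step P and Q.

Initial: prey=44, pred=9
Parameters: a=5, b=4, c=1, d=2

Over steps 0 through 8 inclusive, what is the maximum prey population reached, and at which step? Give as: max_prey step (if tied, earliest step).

Step 1: prey: 44+22-15=51; pred: 9+3-1=11
Step 2: prey: 51+25-22=54; pred: 11+5-2=14
Step 3: prey: 54+27-30=51; pred: 14+7-2=19
Step 4: prey: 51+25-38=38; pred: 19+9-3=25
Step 5: prey: 38+19-38=19; pred: 25+9-5=29
Step 6: prey: 19+9-22=6; pred: 29+5-5=29
Step 7: prey: 6+3-6=3; pred: 29+1-5=25
Step 8: prey: 3+1-3=1; pred: 25+0-5=20
Max prey = 54 at step 2

Answer: 54 2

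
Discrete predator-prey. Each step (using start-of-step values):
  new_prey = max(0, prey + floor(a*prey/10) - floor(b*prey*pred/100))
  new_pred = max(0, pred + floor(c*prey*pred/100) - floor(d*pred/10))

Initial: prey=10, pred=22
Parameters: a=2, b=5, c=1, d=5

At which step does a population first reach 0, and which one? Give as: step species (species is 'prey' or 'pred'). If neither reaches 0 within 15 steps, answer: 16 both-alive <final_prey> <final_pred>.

Answer: 16 both-alive 1 1

Derivation:
Step 1: prey: 10+2-11=1; pred: 22+2-11=13
Step 2: prey: 1+0-0=1; pred: 13+0-6=7
Step 3: prey: 1+0-0=1; pred: 7+0-3=4
Step 4: prey: 1+0-0=1; pred: 4+0-2=2
Step 5: prey: 1+0-0=1; pred: 2+0-1=1
Step 6: prey: 1+0-0=1; pred: 1+0-0=1
Steps 7-15: state stable at prey=1, pred=1 (no change)
No extinction within 15 steps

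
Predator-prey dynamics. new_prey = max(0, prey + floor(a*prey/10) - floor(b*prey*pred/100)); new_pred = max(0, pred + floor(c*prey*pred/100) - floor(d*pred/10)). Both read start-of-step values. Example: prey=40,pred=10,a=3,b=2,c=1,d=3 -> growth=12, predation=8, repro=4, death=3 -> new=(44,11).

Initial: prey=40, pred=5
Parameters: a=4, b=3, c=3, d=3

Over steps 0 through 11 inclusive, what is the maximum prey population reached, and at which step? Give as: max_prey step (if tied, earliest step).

Step 1: prey: 40+16-6=50; pred: 5+6-1=10
Step 2: prey: 50+20-15=55; pred: 10+15-3=22
Step 3: prey: 55+22-36=41; pred: 22+36-6=52
Step 4: prey: 41+16-63=0; pred: 52+63-15=100
Step 5: prey: 0+0-0=0; pred: 100+0-30=70
Step 6: prey: 0+0-0=0; pred: 70+0-21=49
Step 7: prey: 0+0-0=0; pred: 49+0-14=35
Step 8: prey: 0+0-0=0; pred: 35+0-10=25
Step 9: prey: 0+0-0=0; pred: 25+0-7=18
Step 10: prey: 0+0-0=0; pred: 18+0-5=13
Step 11: prey: 0+0-0=0; pred: 13+0-3=10
Max prey = 55 at step 2

Answer: 55 2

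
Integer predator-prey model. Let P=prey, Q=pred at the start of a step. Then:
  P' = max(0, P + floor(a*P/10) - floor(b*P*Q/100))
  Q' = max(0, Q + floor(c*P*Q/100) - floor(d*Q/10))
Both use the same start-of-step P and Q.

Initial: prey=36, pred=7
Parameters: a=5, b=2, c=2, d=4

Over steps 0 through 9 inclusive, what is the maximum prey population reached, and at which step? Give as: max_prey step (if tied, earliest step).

Answer: 77 3

Derivation:
Step 1: prey: 36+18-5=49; pred: 7+5-2=10
Step 2: prey: 49+24-9=64; pred: 10+9-4=15
Step 3: prey: 64+32-19=77; pred: 15+19-6=28
Step 4: prey: 77+38-43=72; pred: 28+43-11=60
Step 5: prey: 72+36-86=22; pred: 60+86-24=122
Step 6: prey: 22+11-53=0; pred: 122+53-48=127
Step 7: prey: 0+0-0=0; pred: 127+0-50=77
Step 8: prey: 0+0-0=0; pred: 77+0-30=47
Step 9: prey: 0+0-0=0; pred: 47+0-18=29
Max prey = 77 at step 3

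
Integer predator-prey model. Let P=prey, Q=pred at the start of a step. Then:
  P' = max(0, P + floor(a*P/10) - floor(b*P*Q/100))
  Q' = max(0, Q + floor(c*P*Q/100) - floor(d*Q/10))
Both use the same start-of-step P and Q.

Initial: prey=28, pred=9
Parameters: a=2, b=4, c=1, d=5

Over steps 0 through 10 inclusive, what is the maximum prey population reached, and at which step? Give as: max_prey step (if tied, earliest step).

Step 1: prey: 28+5-10=23; pred: 9+2-4=7
Step 2: prey: 23+4-6=21; pred: 7+1-3=5
Step 3: prey: 21+4-4=21; pred: 5+1-2=4
Step 4: prey: 21+4-3=22; pred: 4+0-2=2
Step 5: prey: 22+4-1=25; pred: 2+0-1=1
Step 6: prey: 25+5-1=29; pred: 1+0-0=1
Step 7: prey: 29+5-1=33; pred: 1+0-0=1
Step 8: prey: 33+6-1=38; pred: 1+0-0=1
Step 9: prey: 38+7-1=44; pred: 1+0-0=1
Step 10: prey: 44+8-1=51; pred: 1+0-0=1
Max prey = 51 at step 10

Answer: 51 10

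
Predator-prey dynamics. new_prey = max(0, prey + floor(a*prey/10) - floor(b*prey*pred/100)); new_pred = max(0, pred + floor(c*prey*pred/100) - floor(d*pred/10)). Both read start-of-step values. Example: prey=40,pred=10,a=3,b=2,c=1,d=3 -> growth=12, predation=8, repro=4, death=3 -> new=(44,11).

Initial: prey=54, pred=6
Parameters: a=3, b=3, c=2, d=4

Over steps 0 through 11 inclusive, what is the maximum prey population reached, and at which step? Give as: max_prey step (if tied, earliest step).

Answer: 61 1

Derivation:
Step 1: prey: 54+16-9=61; pred: 6+6-2=10
Step 2: prey: 61+18-18=61; pred: 10+12-4=18
Step 3: prey: 61+18-32=47; pred: 18+21-7=32
Step 4: prey: 47+14-45=16; pred: 32+30-12=50
Step 5: prey: 16+4-24=0; pred: 50+16-20=46
Step 6: prey: 0+0-0=0; pred: 46+0-18=28
Step 7: prey: 0+0-0=0; pred: 28+0-11=17
Step 8: prey: 0+0-0=0; pred: 17+0-6=11
Step 9: prey: 0+0-0=0; pred: 11+0-4=7
Step 10: prey: 0+0-0=0; pred: 7+0-2=5
Step 11: prey: 0+0-0=0; pred: 5+0-2=3
Max prey = 61 at step 1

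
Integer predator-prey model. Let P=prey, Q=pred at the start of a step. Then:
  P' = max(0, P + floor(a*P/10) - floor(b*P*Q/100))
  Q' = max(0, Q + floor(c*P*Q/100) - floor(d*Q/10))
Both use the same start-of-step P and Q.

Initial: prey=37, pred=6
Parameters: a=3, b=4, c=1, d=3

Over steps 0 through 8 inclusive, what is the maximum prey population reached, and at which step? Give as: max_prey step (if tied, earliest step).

Step 1: prey: 37+11-8=40; pred: 6+2-1=7
Step 2: prey: 40+12-11=41; pred: 7+2-2=7
Step 3: prey: 41+12-11=42; pred: 7+2-2=7
Step 4: prey: 42+12-11=43; pred: 7+2-2=7
Step 5: prey: 43+12-12=43; pred: 7+3-2=8
Step 6: prey: 43+12-13=42; pred: 8+3-2=9
Step 7: prey: 42+12-15=39; pred: 9+3-2=10
Step 8: prey: 39+11-15=35; pred: 10+3-3=10
Max prey = 43 at step 4

Answer: 43 4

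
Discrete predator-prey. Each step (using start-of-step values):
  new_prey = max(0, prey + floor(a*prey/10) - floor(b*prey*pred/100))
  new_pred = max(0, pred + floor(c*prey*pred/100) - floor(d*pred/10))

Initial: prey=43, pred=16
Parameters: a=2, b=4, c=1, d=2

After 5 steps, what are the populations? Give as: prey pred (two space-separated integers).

Answer: 1 12

Derivation:
Step 1: prey: 43+8-27=24; pred: 16+6-3=19
Step 2: prey: 24+4-18=10; pred: 19+4-3=20
Step 3: prey: 10+2-8=4; pred: 20+2-4=18
Step 4: prey: 4+0-2=2; pred: 18+0-3=15
Step 5: prey: 2+0-1=1; pred: 15+0-3=12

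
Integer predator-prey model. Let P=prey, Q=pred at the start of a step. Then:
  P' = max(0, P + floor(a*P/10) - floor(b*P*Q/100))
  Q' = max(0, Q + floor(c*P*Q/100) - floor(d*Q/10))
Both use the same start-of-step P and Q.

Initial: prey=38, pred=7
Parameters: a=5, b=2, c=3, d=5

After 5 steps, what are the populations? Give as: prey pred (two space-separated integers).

Answer: 0 183

Derivation:
Step 1: prey: 38+19-5=52; pred: 7+7-3=11
Step 2: prey: 52+26-11=67; pred: 11+17-5=23
Step 3: prey: 67+33-30=70; pred: 23+46-11=58
Step 4: prey: 70+35-81=24; pred: 58+121-29=150
Step 5: prey: 24+12-72=0; pred: 150+108-75=183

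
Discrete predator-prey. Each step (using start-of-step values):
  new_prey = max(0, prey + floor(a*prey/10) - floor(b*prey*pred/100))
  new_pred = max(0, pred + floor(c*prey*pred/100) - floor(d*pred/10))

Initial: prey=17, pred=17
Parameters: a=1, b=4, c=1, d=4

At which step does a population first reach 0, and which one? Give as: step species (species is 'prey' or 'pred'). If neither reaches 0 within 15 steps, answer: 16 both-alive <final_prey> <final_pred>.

Step 1: prey: 17+1-11=7; pred: 17+2-6=13
Step 2: prey: 7+0-3=4; pred: 13+0-5=8
Step 3: prey: 4+0-1=3; pred: 8+0-3=5
Step 4: prey: 3+0-0=3; pred: 5+0-2=3
Step 5: prey: 3+0-0=3; pred: 3+0-1=2
Step 6: prey: 3+0-0=3; pred: 2+0-0=2
Steps 7-15: state stable at prey=3, pred=2 (no change)
No extinction within 15 steps

Answer: 16 both-alive 3 2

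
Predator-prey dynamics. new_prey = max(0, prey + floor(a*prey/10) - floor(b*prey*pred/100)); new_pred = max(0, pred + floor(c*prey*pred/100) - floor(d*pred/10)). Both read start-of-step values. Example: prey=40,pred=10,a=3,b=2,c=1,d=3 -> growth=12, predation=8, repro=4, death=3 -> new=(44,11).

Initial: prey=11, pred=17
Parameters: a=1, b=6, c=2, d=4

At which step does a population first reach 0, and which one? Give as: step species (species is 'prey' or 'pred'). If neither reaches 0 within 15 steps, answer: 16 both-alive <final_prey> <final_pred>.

Step 1: prey: 11+1-11=1; pred: 17+3-6=14
Step 2: prey: 1+0-0=1; pred: 14+0-5=9
Step 3: prey: 1+0-0=1; pred: 9+0-3=6
Step 4: prey: 1+0-0=1; pred: 6+0-2=4
Step 5: prey: 1+0-0=1; pred: 4+0-1=3
Step 6: prey: 1+0-0=1; pred: 3+0-1=2
Step 7: prey: 1+0-0=1; pred: 2+0-0=2
Steps 8-15: state stable at prey=1, pred=2 (no change)
No extinction within 15 steps

Answer: 16 both-alive 1 2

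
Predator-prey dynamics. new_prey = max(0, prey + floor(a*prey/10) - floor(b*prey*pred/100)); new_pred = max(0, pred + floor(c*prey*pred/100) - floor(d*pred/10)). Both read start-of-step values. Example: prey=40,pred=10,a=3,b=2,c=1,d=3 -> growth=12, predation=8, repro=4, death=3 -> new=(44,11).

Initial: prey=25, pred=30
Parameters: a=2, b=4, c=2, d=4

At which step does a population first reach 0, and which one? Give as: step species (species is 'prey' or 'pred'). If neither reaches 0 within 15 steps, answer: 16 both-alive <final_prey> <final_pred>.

Answer: 1 prey

Derivation:
Step 1: prey: 25+5-30=0; pred: 30+15-12=33
First extinction: prey at step 1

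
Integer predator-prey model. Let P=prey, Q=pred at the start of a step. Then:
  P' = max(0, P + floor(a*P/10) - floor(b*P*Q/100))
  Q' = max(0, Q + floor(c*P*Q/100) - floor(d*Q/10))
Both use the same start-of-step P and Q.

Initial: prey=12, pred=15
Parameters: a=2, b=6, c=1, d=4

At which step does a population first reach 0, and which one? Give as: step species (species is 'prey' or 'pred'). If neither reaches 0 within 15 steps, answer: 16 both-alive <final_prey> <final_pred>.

Answer: 16 both-alive 2 2

Derivation:
Step 1: prey: 12+2-10=4; pred: 15+1-6=10
Step 2: prey: 4+0-2=2; pred: 10+0-4=6
Step 3: prey: 2+0-0=2; pred: 6+0-2=4
Step 4: prey: 2+0-0=2; pred: 4+0-1=3
Step 5: prey: 2+0-0=2; pred: 3+0-1=2
Step 6: prey: 2+0-0=2; pred: 2+0-0=2
Steps 7-15: state stable at prey=2, pred=2 (no change)
No extinction within 15 steps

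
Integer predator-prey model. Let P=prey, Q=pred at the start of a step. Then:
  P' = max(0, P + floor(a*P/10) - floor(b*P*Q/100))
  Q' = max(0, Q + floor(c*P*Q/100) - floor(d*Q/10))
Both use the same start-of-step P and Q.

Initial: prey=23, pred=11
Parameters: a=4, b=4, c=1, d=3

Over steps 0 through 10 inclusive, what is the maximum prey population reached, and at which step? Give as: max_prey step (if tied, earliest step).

Answer: 55 10

Derivation:
Step 1: prey: 23+9-10=22; pred: 11+2-3=10
Step 2: prey: 22+8-8=22; pred: 10+2-3=9
Step 3: prey: 22+8-7=23; pred: 9+1-2=8
Step 4: prey: 23+9-7=25; pred: 8+1-2=7
Step 5: prey: 25+10-7=28; pred: 7+1-2=6
Step 6: prey: 28+11-6=33; pred: 6+1-1=6
Step 7: prey: 33+13-7=39; pred: 6+1-1=6
Step 8: prey: 39+15-9=45; pred: 6+2-1=7
Step 9: prey: 45+18-12=51; pred: 7+3-2=8
Step 10: prey: 51+20-16=55; pred: 8+4-2=10
Max prey = 55 at step 10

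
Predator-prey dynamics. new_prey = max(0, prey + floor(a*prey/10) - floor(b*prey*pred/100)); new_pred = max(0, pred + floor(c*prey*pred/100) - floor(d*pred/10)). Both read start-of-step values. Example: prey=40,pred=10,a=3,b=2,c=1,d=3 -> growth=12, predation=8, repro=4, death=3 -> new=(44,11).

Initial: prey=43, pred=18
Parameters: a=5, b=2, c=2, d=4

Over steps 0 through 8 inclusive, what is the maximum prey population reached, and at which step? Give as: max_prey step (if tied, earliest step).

Answer: 49 1

Derivation:
Step 1: prey: 43+21-15=49; pred: 18+15-7=26
Step 2: prey: 49+24-25=48; pred: 26+25-10=41
Step 3: prey: 48+24-39=33; pred: 41+39-16=64
Step 4: prey: 33+16-42=7; pred: 64+42-25=81
Step 5: prey: 7+3-11=0; pred: 81+11-32=60
Step 6: prey: 0+0-0=0; pred: 60+0-24=36
Step 7: prey: 0+0-0=0; pred: 36+0-14=22
Step 8: prey: 0+0-0=0; pred: 22+0-8=14
Max prey = 49 at step 1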